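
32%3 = 2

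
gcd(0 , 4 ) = 4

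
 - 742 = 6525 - 7267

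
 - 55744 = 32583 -88327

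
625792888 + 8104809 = 633897697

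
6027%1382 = 499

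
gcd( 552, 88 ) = 8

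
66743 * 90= 6006870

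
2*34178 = 68356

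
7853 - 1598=6255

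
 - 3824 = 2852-6676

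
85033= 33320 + 51713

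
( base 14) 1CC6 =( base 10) 5270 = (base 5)132040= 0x1496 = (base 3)21020012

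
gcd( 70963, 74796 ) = 1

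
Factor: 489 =3^1* 163^1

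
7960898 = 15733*506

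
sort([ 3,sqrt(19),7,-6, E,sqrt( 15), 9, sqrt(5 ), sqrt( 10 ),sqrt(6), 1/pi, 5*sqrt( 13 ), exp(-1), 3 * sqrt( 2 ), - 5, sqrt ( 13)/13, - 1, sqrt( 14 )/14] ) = [-6,-5,-1,sqrt( 14)/14, sqrt(13 )/13, 1/pi, exp( - 1), sqrt( 5 ),  sqrt( 6 ),E, 3,sqrt (10 ),  sqrt(15 ),3*sqrt ( 2), sqrt( 19), 7,9,5 *sqrt (13)]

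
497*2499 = 1242003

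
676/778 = 338/389 = 0.87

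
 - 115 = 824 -939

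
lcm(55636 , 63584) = 445088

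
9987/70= 9987/70= 142.67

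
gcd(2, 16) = 2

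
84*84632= 7109088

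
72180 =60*1203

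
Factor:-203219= - 103^1*1973^1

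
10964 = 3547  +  7417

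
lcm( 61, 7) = 427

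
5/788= 5/788 = 0.01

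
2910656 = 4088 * 712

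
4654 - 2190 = 2464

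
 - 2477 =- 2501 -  - 24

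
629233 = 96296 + 532937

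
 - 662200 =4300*( -154 )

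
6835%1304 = 315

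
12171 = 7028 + 5143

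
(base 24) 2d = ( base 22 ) 2h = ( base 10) 61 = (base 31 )1u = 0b111101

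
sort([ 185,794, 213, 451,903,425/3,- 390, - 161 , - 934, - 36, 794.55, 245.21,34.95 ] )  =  [  -  934, - 390, - 161,-36,34.95, 425/3,185 , 213, 245.21, 451, 794, 794.55  ,  903 ] 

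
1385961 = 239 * 5799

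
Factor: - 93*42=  - 2^1*3^2*7^1*31^1=   - 3906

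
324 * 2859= 926316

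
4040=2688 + 1352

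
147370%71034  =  5302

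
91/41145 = 7/3165 = 0.00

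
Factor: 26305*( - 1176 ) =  - 2^3*3^1*5^1*7^2*5261^1=- 30934680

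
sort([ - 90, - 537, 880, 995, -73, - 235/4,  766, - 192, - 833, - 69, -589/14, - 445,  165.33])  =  [ - 833, - 537,-445, - 192, - 90,-73 , - 69, - 235/4, - 589/14 , 165.33,766,  880 , 995] 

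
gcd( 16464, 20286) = 294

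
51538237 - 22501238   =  29036999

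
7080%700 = 80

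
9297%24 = 9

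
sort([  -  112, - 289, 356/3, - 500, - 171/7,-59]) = [ - 500, - 289, - 112, - 59, - 171/7, 356/3 ] 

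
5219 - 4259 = 960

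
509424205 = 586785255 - 77361050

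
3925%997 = 934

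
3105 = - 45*( - 69) 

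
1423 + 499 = 1922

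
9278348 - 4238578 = 5039770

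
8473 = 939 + 7534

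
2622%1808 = 814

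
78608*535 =42055280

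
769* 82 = 63058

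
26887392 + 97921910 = 124809302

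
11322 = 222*51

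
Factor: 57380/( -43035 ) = -4/3=- 2^2*3^( - 1 ) 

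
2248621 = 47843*47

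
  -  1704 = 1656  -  3360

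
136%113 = 23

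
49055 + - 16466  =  32589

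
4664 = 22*212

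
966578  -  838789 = 127789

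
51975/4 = 51975/4 =12993.75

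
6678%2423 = 1832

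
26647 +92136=118783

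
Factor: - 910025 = - 5^2*89^1*409^1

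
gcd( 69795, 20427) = 33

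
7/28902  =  7/28902 = 0.00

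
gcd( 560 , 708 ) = 4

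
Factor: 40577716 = 2^2*1319^1*7691^1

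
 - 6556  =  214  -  6770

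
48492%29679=18813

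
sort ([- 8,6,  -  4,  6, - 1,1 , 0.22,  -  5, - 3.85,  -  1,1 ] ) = [-8, - 5, - 4, -3.85,-1, - 1 , 0.22,1,1,6,6 ] 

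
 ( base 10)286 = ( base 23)CA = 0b100011110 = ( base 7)556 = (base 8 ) 436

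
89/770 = 89/770=0.12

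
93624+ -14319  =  79305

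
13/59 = 13/59 = 0.22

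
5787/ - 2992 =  - 5787/2992 = -1.93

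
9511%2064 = 1255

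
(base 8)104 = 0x44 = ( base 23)2M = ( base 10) 68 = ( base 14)4c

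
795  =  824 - 29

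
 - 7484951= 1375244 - 8860195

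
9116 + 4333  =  13449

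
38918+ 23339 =62257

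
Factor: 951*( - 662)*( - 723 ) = 455173326 =2^1*3^2 * 241^1*317^1*331^1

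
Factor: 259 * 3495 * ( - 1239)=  - 1121548995 = - 3^2 * 5^1 * 7^2 * 37^1 * 59^1 * 233^1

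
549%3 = 0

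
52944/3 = 17648 = 17648.00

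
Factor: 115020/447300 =9/35  =  3^2*5^( - 1) * 7^( - 1)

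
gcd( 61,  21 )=1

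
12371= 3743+8628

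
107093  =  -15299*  ( - 7)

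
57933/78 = 742  +  19/26 = 742.73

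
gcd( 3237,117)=39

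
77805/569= 136 + 421/569 = 136.74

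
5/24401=5/24401 = 0.00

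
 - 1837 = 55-1892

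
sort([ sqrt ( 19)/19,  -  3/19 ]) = [ - 3/19,  sqrt( 19)/19]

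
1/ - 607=-1/607 = - 0.00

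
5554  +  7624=13178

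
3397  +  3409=6806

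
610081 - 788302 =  - 178221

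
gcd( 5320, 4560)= 760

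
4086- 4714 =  -628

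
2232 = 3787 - 1555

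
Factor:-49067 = -139^1*353^1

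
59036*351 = 20721636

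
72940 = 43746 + 29194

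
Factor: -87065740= - 2^2 * 5^1 *733^1 * 5939^1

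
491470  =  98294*5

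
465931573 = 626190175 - 160258602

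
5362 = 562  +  4800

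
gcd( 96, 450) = 6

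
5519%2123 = 1273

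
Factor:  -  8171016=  - 2^3*3^1 * 7^1*17^1*2861^1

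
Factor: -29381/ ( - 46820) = 2^( - 2 )*5^( - 1)*11^1*2341^(- 1)*2671^1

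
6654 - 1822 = 4832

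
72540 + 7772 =80312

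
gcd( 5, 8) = 1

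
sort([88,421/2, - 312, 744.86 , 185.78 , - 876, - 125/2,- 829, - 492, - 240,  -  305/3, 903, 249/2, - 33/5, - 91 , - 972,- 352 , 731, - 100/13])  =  [ - 972, - 876,  -  829,-492, - 352,-312, - 240, - 305/3,  -  91, - 125/2, - 100/13,-33/5, 88, 249/2, 185.78, 421/2, 731, 744.86,903]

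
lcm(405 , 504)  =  22680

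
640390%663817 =640390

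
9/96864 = 3/32288 = 0.00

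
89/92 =89/92 = 0.97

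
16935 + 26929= 43864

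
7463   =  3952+3511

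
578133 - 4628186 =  - 4050053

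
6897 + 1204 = 8101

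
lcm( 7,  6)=42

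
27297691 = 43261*631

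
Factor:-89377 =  -139^1 *643^1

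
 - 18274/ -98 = 9137/49 = 186.47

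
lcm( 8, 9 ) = 72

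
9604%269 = 189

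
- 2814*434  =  -1221276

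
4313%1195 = 728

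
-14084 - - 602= -13482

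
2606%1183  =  240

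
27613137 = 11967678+15645459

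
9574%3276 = 3022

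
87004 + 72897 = 159901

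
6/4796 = 3/2398 = 0.00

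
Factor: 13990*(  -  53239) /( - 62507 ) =2^1*5^1 * 1399^1 * 53239^1*62507^(-1 ) = 744813610/62507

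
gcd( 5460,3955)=35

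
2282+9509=11791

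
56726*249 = 14124774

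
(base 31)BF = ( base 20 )HG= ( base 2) 101100100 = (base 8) 544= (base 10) 356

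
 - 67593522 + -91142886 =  - 158736408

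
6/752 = 3/376 = 0.01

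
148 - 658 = - 510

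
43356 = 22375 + 20981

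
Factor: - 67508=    -2^2 * 7^1*2411^1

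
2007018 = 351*5718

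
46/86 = 23/43 = 0.53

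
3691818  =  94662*39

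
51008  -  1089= 49919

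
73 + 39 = 112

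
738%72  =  18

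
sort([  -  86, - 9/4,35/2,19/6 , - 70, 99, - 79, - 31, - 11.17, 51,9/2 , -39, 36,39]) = [ - 86  , - 79, - 70, - 39, -31, - 11.17, - 9/4,19/6,9/2,  35/2, 36,39,51,99]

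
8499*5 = 42495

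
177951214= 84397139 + 93554075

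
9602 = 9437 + 165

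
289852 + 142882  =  432734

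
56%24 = 8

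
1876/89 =21 + 7/89 =21.08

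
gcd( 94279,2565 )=1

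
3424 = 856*4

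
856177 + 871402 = 1727579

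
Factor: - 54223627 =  - 23^1*2357549^1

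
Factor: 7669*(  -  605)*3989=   -  18507942805  =  - 5^1*11^2*3989^1*7669^1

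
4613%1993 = 627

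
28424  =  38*748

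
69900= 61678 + 8222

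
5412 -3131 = 2281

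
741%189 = 174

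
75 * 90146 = 6760950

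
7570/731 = 7570/731=10.36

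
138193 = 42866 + 95327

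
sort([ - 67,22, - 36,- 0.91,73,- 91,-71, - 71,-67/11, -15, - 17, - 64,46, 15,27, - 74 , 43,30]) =[ - 91,-74, - 71,-71, - 67, - 64,  -  36,  -  17, - 15,- 67/11, - 0.91,15,22,27, 30,43, 46, 73] 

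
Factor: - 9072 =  - 2^4*3^4*7^1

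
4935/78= 63+ 7/26 = 63.27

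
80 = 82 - 2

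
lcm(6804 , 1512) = 13608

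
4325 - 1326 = 2999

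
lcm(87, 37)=3219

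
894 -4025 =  - 3131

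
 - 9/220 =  - 1  +  211/220  =  -0.04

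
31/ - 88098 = - 1 + 88067/88098 =- 0.00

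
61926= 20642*3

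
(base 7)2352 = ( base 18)2C6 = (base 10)870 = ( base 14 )462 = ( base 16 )366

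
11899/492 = 11899/492 =24.18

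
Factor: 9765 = 3^2*5^1* 7^1*31^1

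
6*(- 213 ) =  - 1278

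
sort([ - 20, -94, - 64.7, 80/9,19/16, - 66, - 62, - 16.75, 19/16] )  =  [ - 94, - 66, - 64.7, - 62, - 20, - 16.75, 19/16, 19/16, 80/9 ] 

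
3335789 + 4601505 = 7937294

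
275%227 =48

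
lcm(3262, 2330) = 16310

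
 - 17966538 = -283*63486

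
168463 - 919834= - 751371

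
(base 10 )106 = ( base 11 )97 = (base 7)211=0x6a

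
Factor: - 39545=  - 5^1*11^1*719^1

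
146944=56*2624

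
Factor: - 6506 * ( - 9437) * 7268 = 2^3*23^1*79^1*3253^1 * 9437^1 = 446234282696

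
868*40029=34745172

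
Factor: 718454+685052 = 1403506 = 2^1*13^1*23^1*2347^1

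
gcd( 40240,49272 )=8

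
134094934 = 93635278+40459656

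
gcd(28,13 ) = 1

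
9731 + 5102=14833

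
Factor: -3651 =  - 3^1*1217^1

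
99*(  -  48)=-4752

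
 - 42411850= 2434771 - 44846621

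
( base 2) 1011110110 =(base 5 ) 11013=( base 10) 758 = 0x2F6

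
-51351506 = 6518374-57869880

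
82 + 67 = 149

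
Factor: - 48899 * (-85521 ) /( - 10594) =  - 4181891379/10594 = - 2^ (-1 )*3^1*29^1*107^1 * 457^1*983^1*5297^(-1 )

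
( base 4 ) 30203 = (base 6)3415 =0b1100100011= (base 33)ob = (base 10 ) 803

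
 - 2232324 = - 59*37836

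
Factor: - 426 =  - 2^1*3^1*71^1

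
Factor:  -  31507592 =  - 2^3*3938449^1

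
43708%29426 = 14282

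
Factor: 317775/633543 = 5^2*19^1*947^( -1 )=475/947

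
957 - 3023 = - 2066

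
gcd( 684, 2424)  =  12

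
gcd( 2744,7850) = 2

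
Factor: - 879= - 3^1*293^1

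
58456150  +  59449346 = 117905496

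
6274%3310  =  2964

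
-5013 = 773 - 5786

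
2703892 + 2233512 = 4937404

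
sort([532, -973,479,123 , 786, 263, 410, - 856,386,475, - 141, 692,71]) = [ - 973, -856, - 141, 71,123,263,386, 410,475,479, 532,692 , 786] 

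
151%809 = 151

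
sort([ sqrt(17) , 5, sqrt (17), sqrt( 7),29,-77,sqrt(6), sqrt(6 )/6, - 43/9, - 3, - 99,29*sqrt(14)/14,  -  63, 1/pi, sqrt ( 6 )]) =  [-99,-77, - 63, - 43/9, - 3, 1/pi, sqrt (6)/6,sqrt (6 ), sqrt(6), sqrt(7 ), sqrt( 17),sqrt(17), 5,  29*sqrt ( 14) /14, 29 ]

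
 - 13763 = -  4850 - 8913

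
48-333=-285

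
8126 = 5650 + 2476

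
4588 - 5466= -878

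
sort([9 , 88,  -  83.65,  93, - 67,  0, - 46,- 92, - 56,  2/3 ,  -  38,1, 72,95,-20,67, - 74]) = [ - 92, - 83.65, - 74 , - 67, - 56,-46 , - 38, - 20, 0, 2/3,  1 , 9, 67, 72, 88, 93,95 ] 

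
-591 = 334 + - 925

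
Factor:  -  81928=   -  2^3 *7^2*11^1*19^1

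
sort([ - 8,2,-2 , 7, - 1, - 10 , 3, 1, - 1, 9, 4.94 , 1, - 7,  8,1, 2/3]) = [ - 10, - 8,- 7 , - 2,-1, - 1, 2/3,  1, 1,1, 2 , 3,4.94,7, 8,9 ]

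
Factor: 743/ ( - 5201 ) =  - 1/7 = - 7^ (-1)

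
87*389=33843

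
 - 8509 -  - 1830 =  - 6679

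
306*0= 0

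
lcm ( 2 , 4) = 4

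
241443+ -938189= - 696746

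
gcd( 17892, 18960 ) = 12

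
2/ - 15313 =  - 2/15313 = -0.00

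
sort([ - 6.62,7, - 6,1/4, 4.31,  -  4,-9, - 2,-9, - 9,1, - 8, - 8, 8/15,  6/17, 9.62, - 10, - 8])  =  [ - 10, - 9, - 9, - 9, - 8, - 8, - 8,-6.62, - 6,-4, -2, 1/4, 6/17,8/15, 1, 4.31, 7, 9.62] 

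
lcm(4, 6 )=12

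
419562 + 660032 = 1079594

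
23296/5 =23296/5 = 4659.20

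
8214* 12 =98568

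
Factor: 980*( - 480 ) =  - 2^7  *  3^1*5^2*7^2 = - 470400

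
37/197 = 37/197 =0.19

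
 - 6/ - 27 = 2/9 = 0.22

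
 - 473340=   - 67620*7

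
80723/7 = 80723/7 = 11531.86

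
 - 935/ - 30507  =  935/30507 = 0.03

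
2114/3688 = 1057/1844 = 0.57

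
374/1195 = 374/1195 = 0.31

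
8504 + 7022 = 15526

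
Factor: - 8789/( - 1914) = 799/174=2^ ( - 1 ) * 3^( -1)*  17^1*29^ ( -1) * 47^1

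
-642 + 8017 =7375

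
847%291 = 265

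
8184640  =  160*51154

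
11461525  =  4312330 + 7149195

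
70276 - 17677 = 52599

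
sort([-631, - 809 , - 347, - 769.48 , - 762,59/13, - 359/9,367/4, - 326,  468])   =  [ - 809, - 769.48,- 762, - 631, - 347, - 326,-359/9,59/13, 367/4 , 468] 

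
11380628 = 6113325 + 5267303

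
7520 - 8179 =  - 659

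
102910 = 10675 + 92235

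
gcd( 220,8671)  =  1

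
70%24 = 22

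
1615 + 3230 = 4845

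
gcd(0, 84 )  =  84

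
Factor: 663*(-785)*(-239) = 124388745=3^1*5^1*13^1*17^1 * 157^1*239^1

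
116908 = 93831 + 23077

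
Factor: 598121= 103^1*5807^1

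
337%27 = 13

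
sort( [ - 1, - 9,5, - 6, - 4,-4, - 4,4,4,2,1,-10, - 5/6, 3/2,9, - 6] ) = [ - 10,-9, - 6, - 6, - 4, -4, - 4, - 1, - 5/6, 1,3/2, 2, 4,4,5,9 ]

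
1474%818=656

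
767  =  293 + 474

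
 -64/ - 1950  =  32/975 = 0.03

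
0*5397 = 0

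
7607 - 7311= 296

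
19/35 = 19/35 = 0.54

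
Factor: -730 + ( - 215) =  -945  =  - 3^3*5^1*7^1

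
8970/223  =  8970/223 = 40.22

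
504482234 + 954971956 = 1459454190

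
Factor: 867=3^1*17^2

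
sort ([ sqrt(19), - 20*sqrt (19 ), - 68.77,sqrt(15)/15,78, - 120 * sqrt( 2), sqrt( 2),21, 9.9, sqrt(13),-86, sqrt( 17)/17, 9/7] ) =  [ - 120*sqrt(2 ), - 20 * sqrt( 19), - 86,-68.77,sqrt (17)/17,sqrt( 15 ) /15, 9/7,sqrt(2),sqrt(13), sqrt( 19 ), 9.9 , 21,  78] 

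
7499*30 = 224970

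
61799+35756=97555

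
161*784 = 126224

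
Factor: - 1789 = - 1789^1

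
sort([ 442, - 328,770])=[ - 328,  442 , 770]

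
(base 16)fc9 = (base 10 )4041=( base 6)30413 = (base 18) c89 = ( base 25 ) 6BG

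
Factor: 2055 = 3^1*5^1* 137^1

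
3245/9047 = 3245/9047 = 0.36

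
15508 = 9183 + 6325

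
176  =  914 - 738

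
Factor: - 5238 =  - 2^1*3^3*97^1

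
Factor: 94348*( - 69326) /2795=-6540769448/2795= -  2^3*5^( - 1)*13^(  -  1)*17^1*43^ (-1)*103^1*229^1*2039^1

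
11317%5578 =161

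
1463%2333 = 1463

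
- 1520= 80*( - 19) 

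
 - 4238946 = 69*(-61434 )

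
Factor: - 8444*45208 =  - 2^5*2111^1*5651^1=-381736352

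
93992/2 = 46996 = 46996.00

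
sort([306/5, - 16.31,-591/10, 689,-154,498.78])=[-154 , - 591/10, - 16.31, 306/5, 498.78,689 ]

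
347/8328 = 1/24 = 0.04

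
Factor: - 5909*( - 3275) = 19351975 = 5^2*19^1 * 131^1*311^1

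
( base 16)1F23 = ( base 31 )894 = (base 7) 32145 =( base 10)7971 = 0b1111100100011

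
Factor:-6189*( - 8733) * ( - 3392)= - 2^6*3^2 * 41^1 * 53^1*71^1*2063^1 = -183332637504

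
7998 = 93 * 86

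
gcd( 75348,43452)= 36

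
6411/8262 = 2137/2754=   0.78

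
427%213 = 1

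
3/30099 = 1/10033 = 0.00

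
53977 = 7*7711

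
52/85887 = 52/85887 = 0.00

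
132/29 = 132/29 = 4.55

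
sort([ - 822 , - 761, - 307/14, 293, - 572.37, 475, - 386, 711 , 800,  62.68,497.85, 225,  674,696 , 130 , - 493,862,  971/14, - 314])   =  [ - 822, - 761 , - 572.37, - 493, - 386, - 314, - 307/14,62.68, 971/14,130, 225 , 293,475, 497.85, 674, 696,711,  800,  862] 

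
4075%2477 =1598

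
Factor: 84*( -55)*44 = - 2^4*3^1 *5^1*7^1*11^2 = - 203280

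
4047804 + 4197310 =8245114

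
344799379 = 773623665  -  428824286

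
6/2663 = 6/2663 = 0.00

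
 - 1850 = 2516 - 4366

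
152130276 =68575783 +83554493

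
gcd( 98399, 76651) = 1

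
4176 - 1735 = 2441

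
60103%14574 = 1807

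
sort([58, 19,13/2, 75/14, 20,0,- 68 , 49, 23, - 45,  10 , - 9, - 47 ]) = [  -  68,- 47, - 45, - 9 , 0,75/14, 13/2, 10, 19 , 20 , 23,  49 , 58] 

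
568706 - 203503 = 365203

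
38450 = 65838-27388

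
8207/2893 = 2 + 2421/2893 = 2.84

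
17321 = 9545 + 7776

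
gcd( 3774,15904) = 2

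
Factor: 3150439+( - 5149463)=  - 1999024 = - 2^4*103^1*1213^1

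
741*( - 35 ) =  - 25935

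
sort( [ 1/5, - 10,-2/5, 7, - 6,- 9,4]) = [-10, -9, - 6 , - 2/5, 1/5,4,7]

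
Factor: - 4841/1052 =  - 2^(  -  2 )*47^1  *  103^1*263^ ( - 1 )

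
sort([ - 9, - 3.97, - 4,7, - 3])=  [ -9, - 4, - 3.97, - 3,  7]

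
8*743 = 5944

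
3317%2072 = 1245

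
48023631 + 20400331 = 68423962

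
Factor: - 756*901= - 2^2*3^3*7^1 *17^1*53^1  =  - 681156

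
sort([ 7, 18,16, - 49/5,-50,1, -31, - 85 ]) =[  -  85,  -  50,- 31, - 49/5,1,7,16,18]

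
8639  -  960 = 7679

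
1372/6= 686/3 = 228.67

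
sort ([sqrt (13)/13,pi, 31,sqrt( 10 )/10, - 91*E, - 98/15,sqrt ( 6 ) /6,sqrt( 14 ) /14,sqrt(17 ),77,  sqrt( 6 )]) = [ - 91 * E, - 98/15,sqrt(14)/14,sqrt(13)/13, sqrt( 10 )/10, sqrt( 6 ) /6,sqrt( 6 ),pi,sqrt( 17 ), 31,77 ] 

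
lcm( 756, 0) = 0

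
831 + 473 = 1304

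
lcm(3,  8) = 24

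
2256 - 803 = 1453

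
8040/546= 1340/91 =14.73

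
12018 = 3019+8999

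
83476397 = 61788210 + 21688187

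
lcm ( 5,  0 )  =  0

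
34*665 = 22610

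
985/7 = 140 + 5/7= 140.71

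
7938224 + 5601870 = 13540094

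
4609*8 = 36872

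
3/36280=3/36280 = 0.00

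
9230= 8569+661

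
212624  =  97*2192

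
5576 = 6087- 511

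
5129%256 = 9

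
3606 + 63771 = 67377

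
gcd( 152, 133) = 19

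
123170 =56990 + 66180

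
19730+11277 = 31007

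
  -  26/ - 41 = 26/41 = 0.63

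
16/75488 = 1/4718 = 0.00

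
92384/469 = 196+ 460/469 = 196.98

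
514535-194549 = 319986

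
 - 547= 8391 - 8938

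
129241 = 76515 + 52726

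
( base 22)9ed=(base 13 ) 218A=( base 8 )11105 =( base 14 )19C1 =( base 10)4677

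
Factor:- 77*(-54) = 2^1*3^3*7^1*11^1 =4158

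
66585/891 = 22195/297= 74.73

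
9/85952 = 9/85952 = 0.00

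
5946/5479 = 5946/5479  =  1.09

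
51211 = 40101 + 11110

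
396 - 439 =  - 43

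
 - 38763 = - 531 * 73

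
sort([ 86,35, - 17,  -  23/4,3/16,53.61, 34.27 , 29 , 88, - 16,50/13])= [ - 17, - 16, - 23/4,3/16,50/13,29, 34.27, 35, 53.61, 86,88]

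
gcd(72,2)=2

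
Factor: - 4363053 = -3^1*1454351^1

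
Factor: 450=2^1*3^2 * 5^2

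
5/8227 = 5/8227 = 0.00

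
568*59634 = 33872112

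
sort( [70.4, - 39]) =[ - 39,70.4]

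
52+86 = 138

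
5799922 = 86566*67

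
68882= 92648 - 23766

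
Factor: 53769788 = 2^2*163^1*82469^1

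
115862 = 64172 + 51690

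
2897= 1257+1640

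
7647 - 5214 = 2433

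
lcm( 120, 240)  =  240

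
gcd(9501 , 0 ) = 9501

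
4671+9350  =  14021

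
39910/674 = 19955/337 = 59.21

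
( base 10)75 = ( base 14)55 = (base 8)113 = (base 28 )2J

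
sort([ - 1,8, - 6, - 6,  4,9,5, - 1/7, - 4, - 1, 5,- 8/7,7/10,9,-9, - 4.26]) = [ - 9, - 6, - 6, - 4.26, - 4  , - 8/7, - 1,  -  1, - 1/7, 7/10 , 4, 5,5,8,9,9 ] 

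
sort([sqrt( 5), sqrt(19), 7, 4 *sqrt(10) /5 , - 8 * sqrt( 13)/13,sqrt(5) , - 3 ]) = [ - 3,-8  *sqrt( 13)/13,sqrt (5), sqrt( 5 ), 4*sqrt( 10) /5, sqrt (19), 7]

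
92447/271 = 341+ 36/271 = 341.13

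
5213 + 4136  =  9349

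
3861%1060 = 681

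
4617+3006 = 7623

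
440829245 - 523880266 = -83051021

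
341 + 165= 506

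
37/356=37/356 = 0.10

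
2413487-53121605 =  -50708118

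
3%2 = 1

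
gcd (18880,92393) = 1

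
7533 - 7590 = - 57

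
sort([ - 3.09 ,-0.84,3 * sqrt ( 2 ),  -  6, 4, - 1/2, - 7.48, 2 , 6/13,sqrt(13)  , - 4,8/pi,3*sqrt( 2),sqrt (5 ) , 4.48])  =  [ - 7.48,-6, - 4, -3.09, - 0.84, - 1/2 , 6/13, 2,  sqrt( 5 ),8/pi,sqrt( 13 ),4, 3*sqrt( 2), 3*sqrt( 2),4.48]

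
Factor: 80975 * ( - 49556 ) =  - 4012797100 = - 2^2 * 5^2*13^1*41^1* 79^1*953^1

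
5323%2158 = 1007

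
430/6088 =215/3044 = 0.07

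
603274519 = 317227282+286047237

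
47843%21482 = 4879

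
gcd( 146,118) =2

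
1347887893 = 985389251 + 362498642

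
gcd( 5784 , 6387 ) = 3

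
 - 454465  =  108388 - 562853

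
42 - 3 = 39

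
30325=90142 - 59817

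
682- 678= 4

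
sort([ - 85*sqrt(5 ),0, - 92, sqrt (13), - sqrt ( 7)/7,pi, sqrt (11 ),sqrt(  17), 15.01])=[ - 85*sqrt (5), - 92 ,  -  sqrt (7 ) /7,  0, pi, sqrt( 11), sqrt(13),  sqrt( 17 ), 15.01]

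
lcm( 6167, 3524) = 24668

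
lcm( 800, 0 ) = 0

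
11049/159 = 69 + 26/53 = 69.49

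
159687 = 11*14517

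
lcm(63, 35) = 315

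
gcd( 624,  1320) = 24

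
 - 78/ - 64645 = 78/64645 = 0.00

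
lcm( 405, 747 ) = 33615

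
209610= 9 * 23290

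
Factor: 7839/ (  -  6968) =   -  2^(-3) * 3^2 = -  9/8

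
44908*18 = 808344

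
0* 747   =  0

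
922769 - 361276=561493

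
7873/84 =7873/84 = 93.73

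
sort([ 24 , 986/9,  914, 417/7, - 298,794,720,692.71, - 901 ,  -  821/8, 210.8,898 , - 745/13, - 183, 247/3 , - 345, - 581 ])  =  [- 901 , - 581, - 345,-298, - 183, - 821/8,  -  745/13 , 24, 417/7, 247/3, 986/9,210.8, 692.71, 720,794, 898, 914] 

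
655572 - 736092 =-80520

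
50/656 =25/328 = 0.08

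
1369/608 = 1369/608=2.25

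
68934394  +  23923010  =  92857404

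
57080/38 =28540/19 =1502.11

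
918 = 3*306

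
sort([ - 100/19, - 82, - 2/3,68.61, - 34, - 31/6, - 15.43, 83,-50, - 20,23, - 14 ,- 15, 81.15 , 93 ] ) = [ - 82, - 50, - 34 , - 20 ,  -  15.43, - 15 ,-14 , - 100/19 , - 31/6 ,-2/3, 23,68.61,81.15,83, 93] 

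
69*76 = 5244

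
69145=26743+42402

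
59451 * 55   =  3269805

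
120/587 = 120/587 =0.20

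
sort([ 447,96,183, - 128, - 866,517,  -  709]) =[ - 866, - 709, - 128, 96, 183,447,517] 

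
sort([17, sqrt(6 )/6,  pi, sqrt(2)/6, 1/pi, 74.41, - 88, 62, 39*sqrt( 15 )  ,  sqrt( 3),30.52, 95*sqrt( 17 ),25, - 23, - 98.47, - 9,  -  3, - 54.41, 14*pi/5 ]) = [ - 98.47 , - 88,  -  54.41 , - 23 , - 9, - 3, sqrt (2) /6, 1/pi,sqrt(6 ) /6 , sqrt(3) , pi,14* pi/5 , 17,25, 30.52, 62, 74.41,39*sqrt( 15) , 95*sqrt( 17)]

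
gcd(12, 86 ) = 2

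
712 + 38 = 750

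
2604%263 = 237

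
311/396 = 311/396 = 0.79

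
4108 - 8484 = - 4376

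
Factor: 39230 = 2^1 * 5^1*3923^1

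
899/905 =899/905 =0.99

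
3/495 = 1/165 = 0.01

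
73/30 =73/30 = 2.43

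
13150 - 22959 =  - 9809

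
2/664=1/332=0.00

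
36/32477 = 36/32477   =  0.00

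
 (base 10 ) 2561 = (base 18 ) 7G5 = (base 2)101000000001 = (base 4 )220001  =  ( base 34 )27B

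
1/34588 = 1/34588 = 0.00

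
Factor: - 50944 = -2^8*199^1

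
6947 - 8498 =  - 1551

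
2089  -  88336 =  - 86247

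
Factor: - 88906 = - 2^1*44453^1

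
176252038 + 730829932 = 907081970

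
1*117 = 117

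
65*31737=2062905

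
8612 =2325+6287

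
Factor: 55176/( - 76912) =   -  2^ ( - 1)*3^1*11^1*23^( - 1) = -33/46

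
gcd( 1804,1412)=4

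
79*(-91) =- 7189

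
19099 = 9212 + 9887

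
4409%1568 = 1273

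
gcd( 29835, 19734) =39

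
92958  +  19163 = 112121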